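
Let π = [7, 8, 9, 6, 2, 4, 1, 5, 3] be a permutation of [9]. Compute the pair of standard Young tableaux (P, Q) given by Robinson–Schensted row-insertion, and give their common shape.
P = [1, 3, 5] / [2, 4, 9] / [6, 8] / [7];  Q = [1, 2, 3] / [4, 6, 8] / [5, 9] / [7];  common shape = (3, 3, 2, 1)

Row-insert the values π_1, π_2, … into P one at a time, bumping the leftmost entry strictly greater than the inserted value down to the next row. The recording tableau Q records, in position (i, j), the step at which that cell was added to P.
  Insert 7 (step 1): P = [7];  Q = [1]
  Insert 8 (step 2): P = [7, 8];  Q = [1, 2]
  Insert 9 (step 3): P = [7, 8, 9];  Q = [1, 2, 3]
  Insert 6 (step 4): P = [6, 8, 9] / [7];  Q = [1, 2, 3] / [4]
  Insert 2 (step 5): P = [2, 8, 9] / [6] / [7];  Q = [1, 2, 3] / [4] / [5]
  Insert 4 (step 6): P = [2, 4, 9] / [6, 8] / [7];  Q = [1, 2, 3] / [4, 6] / [5]
  Insert 1 (step 7): P = [1, 4, 9] / [2, 8] / [6] / [7];  Q = [1, 2, 3] / [4, 6] / [5] / [7]
  Insert 5 (step 8): P = [1, 4, 5] / [2, 8, 9] / [6] / [7];  Q = [1, 2, 3] / [4, 6, 8] / [5] / [7]
  Insert 3 (step 9): P = [1, 3, 5] / [2, 4, 9] / [6, 8] / [7];  Q = [1, 2, 3] / [4, 6, 8] / [5, 9] / [7]
Final shape: (3, 3, 2, 1).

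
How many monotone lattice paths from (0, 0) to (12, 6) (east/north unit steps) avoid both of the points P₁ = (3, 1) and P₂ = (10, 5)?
Number of paths = 5507

Inclusion–exclusion. Total paths: C(18, 12) = 18564. Through P₁: C(4, 3)·C(14, 9) = 8008. Through P₂: C(15, 10)·C(3, 2) = 9009. Since P₁ is strictly southwest of P₂, a monotone path through both must visit P₁ then P₂; paths through both = C(4, 3)·C(11, 7)·C(3, 2) = 3960. Avoid both = 18564 − 8008 − 9009 + 3960 = 5507.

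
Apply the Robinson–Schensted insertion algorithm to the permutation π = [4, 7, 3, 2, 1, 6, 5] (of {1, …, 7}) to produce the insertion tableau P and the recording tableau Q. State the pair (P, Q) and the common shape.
P = [1, 5] / [2, 6] / [3, 7] / [4];  Q = [1, 2] / [3, 6] / [4, 7] / [5];  common shape = (2, 2, 2, 1)

Row-insert the values π_1, π_2, … into P one at a time, bumping the leftmost entry strictly greater than the inserted value down to the next row. The recording tableau Q records, in position (i, j), the step at which that cell was added to P.
  Insert 4 (step 1): P = [4];  Q = [1]
  Insert 7 (step 2): P = [4, 7];  Q = [1, 2]
  Insert 3 (step 3): P = [3, 7] / [4];  Q = [1, 2] / [3]
  Insert 2 (step 4): P = [2, 7] / [3] / [4];  Q = [1, 2] / [3] / [4]
  Insert 1 (step 5): P = [1, 7] / [2] / [3] / [4];  Q = [1, 2] / [3] / [4] / [5]
  Insert 6 (step 6): P = [1, 6] / [2, 7] / [3] / [4];  Q = [1, 2] / [3, 6] / [4] / [5]
  Insert 5 (step 7): P = [1, 5] / [2, 6] / [3, 7] / [4];  Q = [1, 2] / [3, 6] / [4, 7] / [5]
Final shape: (2, 2, 2, 1).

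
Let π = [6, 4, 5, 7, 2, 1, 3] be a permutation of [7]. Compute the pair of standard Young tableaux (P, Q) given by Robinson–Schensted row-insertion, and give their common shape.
P = [1, 3, 7] / [2, 5] / [4] / [6];  Q = [1, 3, 4] / [2, 7] / [5] / [6];  common shape = (3, 2, 1, 1)

Row-insert the values π_1, π_2, … into P one at a time, bumping the leftmost entry strictly greater than the inserted value down to the next row. The recording tableau Q records, in position (i, j), the step at which that cell was added to P.
  Insert 6 (step 1): P = [6];  Q = [1]
  Insert 4 (step 2): P = [4] / [6];  Q = [1] / [2]
  Insert 5 (step 3): P = [4, 5] / [6];  Q = [1, 3] / [2]
  Insert 7 (step 4): P = [4, 5, 7] / [6];  Q = [1, 3, 4] / [2]
  Insert 2 (step 5): P = [2, 5, 7] / [4] / [6];  Q = [1, 3, 4] / [2] / [5]
  Insert 1 (step 6): P = [1, 5, 7] / [2] / [4] / [6];  Q = [1, 3, 4] / [2] / [5] / [6]
  Insert 3 (step 7): P = [1, 3, 7] / [2, 5] / [4] / [6];  Q = [1, 3, 4] / [2, 7] / [5] / [6]
Final shape: (3, 2, 1, 1).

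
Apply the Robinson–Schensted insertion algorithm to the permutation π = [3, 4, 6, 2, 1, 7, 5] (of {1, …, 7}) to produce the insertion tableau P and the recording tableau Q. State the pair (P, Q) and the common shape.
P = [1, 4, 5, 7] / [2, 6] / [3];  Q = [1, 2, 3, 6] / [4, 7] / [5];  common shape = (4, 2, 1)

Row-insert the values π_1, π_2, … into P one at a time, bumping the leftmost entry strictly greater than the inserted value down to the next row. The recording tableau Q records, in position (i, j), the step at which that cell was added to P.
  Insert 3 (step 1): P = [3];  Q = [1]
  Insert 4 (step 2): P = [3, 4];  Q = [1, 2]
  Insert 6 (step 3): P = [3, 4, 6];  Q = [1, 2, 3]
  Insert 2 (step 4): P = [2, 4, 6] / [3];  Q = [1, 2, 3] / [4]
  Insert 1 (step 5): P = [1, 4, 6] / [2] / [3];  Q = [1, 2, 3] / [4] / [5]
  Insert 7 (step 6): P = [1, 4, 6, 7] / [2] / [3];  Q = [1, 2, 3, 6] / [4] / [5]
  Insert 5 (step 7): P = [1, 4, 5, 7] / [2, 6] / [3];  Q = [1, 2, 3, 6] / [4, 7] / [5]
Final shape: (4, 2, 1).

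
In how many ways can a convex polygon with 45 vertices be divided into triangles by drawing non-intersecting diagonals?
C_43 = 150853479205085351660700

These polygon triangulations are counted by the Catalan number C_n = (1/(n + 1)) · C(2n, n). For n = 43: C_43 = (1/44) · C(86, 43) = 6637553085023755473070800/44 = 150853479205085351660700.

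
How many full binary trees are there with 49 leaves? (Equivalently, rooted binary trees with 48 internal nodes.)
C_48 = 131327898242169365477991900

These full binary trees are counted by the Catalan number C_n = (1/(n + 1)) · C(2n, n). For n = 48: C_48 = (1/49) · C(96, 48) = 6435067013866298908421603100/49 = 131327898242169365477991900.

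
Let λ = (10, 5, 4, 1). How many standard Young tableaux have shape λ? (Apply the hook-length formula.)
# SYT of shape (10, 5, 4, 1) = 17860608

Hook-length formula: f^λ = n! / Π hook(c), product over all cells c of the Young diagram. For λ = (10, 5, 4, 1), n = 20 boxes. Hook lengths by row (left-to-right, top-to-bottom): [13, 11, 10, 9, 7, 5, 4, 3, 2, 1]; [7, 5, 4, 3, 1]; [5, 3, 2, 1]; [1]. Product of hooks = 136216080000. So f^λ = 20! / 136216080000 = 2432902008176640000 / 136216080000 = 17860608.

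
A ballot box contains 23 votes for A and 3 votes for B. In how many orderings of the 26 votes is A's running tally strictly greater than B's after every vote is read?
Strict-lead orderings = 2000

Total orderings of the 26 votes with 23 for A: C(26, 23) = 2600. By the Bertrand ballot formula (Cycle Lemma / reflection principle), the number of orderings in which A is strictly ahead of B throughout is (p − q)/(p + q) · C(p + q, p) = (23 − 3)/(23 + 3) · 2600 = 2000.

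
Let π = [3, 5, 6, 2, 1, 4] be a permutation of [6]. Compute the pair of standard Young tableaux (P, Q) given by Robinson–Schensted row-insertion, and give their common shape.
P = [1, 4, 6] / [2, 5] / [3];  Q = [1, 2, 3] / [4, 6] / [5];  common shape = (3, 2, 1)

Row-insert the values π_1, π_2, … into P one at a time, bumping the leftmost entry strictly greater than the inserted value down to the next row. The recording tableau Q records, in position (i, j), the step at which that cell was added to P.
  Insert 3 (step 1): P = [3];  Q = [1]
  Insert 5 (step 2): P = [3, 5];  Q = [1, 2]
  Insert 6 (step 3): P = [3, 5, 6];  Q = [1, 2, 3]
  Insert 2 (step 4): P = [2, 5, 6] / [3];  Q = [1, 2, 3] / [4]
  Insert 1 (step 5): P = [1, 5, 6] / [2] / [3];  Q = [1, 2, 3] / [4] / [5]
  Insert 4 (step 6): P = [1, 4, 6] / [2, 5] / [3];  Q = [1, 2, 3] / [4, 6] / [5]
Final shape: (3, 2, 1).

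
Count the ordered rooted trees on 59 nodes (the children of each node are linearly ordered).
C_58 = 104088460289122304033498318812080

These ordered rooted trees are counted by the Catalan number C_n = (1/(n + 1)) · C(2n, n). For n = 58: C_58 = (1/59) · C(116, 58) = 6141219157058215937976400809912720/59 = 104088460289122304033498318812080.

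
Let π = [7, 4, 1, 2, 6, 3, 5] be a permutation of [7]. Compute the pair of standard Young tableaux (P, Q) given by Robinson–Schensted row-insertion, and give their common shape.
P = [1, 2, 3, 5] / [4, 6] / [7];  Q = [1, 4, 5, 7] / [2, 6] / [3];  common shape = (4, 2, 1)

Row-insert the values π_1, π_2, … into P one at a time, bumping the leftmost entry strictly greater than the inserted value down to the next row. The recording tableau Q records, in position (i, j), the step at which that cell was added to P.
  Insert 7 (step 1): P = [7];  Q = [1]
  Insert 4 (step 2): P = [4] / [7];  Q = [1] / [2]
  Insert 1 (step 3): P = [1] / [4] / [7];  Q = [1] / [2] / [3]
  Insert 2 (step 4): P = [1, 2] / [4] / [7];  Q = [1, 4] / [2] / [3]
  Insert 6 (step 5): P = [1, 2, 6] / [4] / [7];  Q = [1, 4, 5] / [2] / [3]
  Insert 3 (step 6): P = [1, 2, 3] / [4, 6] / [7];  Q = [1, 4, 5] / [2, 6] / [3]
  Insert 5 (step 7): P = [1, 2, 3, 5] / [4, 6] / [7];  Q = [1, 4, 5, 7] / [2, 6] / [3]
Final shape: (4, 2, 1).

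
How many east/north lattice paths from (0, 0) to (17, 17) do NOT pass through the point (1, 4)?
Number of paths = 1994286645

Total paths from (0, 0) to (17, 17): C(34, 17) = 2333606220. Paths through (1, 4): (paths (0, 0) → (1, 4)) × (paths (1, 4) → (17, 17)) = C(5, 1) · C(29, 16) = 5 · 67863915 = 339319575. Avoidance count = 2333606220 − 339319575 = 1994286645.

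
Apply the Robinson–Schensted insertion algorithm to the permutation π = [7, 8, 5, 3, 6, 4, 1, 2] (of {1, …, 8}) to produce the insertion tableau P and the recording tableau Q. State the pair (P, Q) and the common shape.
P = [1, 2] / [3, 4] / [5, 6] / [7, 8];  Q = [1, 2] / [3, 5] / [4, 6] / [7, 8];  common shape = (2, 2, 2, 2)

Row-insert the values π_1, π_2, … into P one at a time, bumping the leftmost entry strictly greater than the inserted value down to the next row. The recording tableau Q records, in position (i, j), the step at which that cell was added to P.
  Insert 7 (step 1): P = [7];  Q = [1]
  Insert 8 (step 2): P = [7, 8];  Q = [1, 2]
  Insert 5 (step 3): P = [5, 8] / [7];  Q = [1, 2] / [3]
  Insert 3 (step 4): P = [3, 8] / [5] / [7];  Q = [1, 2] / [3] / [4]
  Insert 6 (step 5): P = [3, 6] / [5, 8] / [7];  Q = [1, 2] / [3, 5] / [4]
  Insert 4 (step 6): P = [3, 4] / [5, 6] / [7, 8];  Q = [1, 2] / [3, 5] / [4, 6]
  Insert 1 (step 7): P = [1, 4] / [3, 6] / [5, 8] / [7];  Q = [1, 2] / [3, 5] / [4, 6] / [7]
  Insert 2 (step 8): P = [1, 2] / [3, 4] / [5, 6] / [7, 8];  Q = [1, 2] / [3, 5] / [4, 6] / [7, 8]
Final shape: (2, 2, 2, 2).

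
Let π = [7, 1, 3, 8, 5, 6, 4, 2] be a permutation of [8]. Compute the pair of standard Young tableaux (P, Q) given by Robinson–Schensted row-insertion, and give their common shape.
P = [1, 2, 4, 6] / [3, 8] / [5] / [7];  Q = [1, 3, 4, 6] / [2, 5] / [7] / [8];  common shape = (4, 2, 1, 1)

Row-insert the values π_1, π_2, … into P one at a time, bumping the leftmost entry strictly greater than the inserted value down to the next row. The recording tableau Q records, in position (i, j), the step at which that cell was added to P.
  Insert 7 (step 1): P = [7];  Q = [1]
  Insert 1 (step 2): P = [1] / [7];  Q = [1] / [2]
  Insert 3 (step 3): P = [1, 3] / [7];  Q = [1, 3] / [2]
  Insert 8 (step 4): P = [1, 3, 8] / [7];  Q = [1, 3, 4] / [2]
  Insert 5 (step 5): P = [1, 3, 5] / [7, 8];  Q = [1, 3, 4] / [2, 5]
  Insert 6 (step 6): P = [1, 3, 5, 6] / [7, 8];  Q = [1, 3, 4, 6] / [2, 5]
  Insert 4 (step 7): P = [1, 3, 4, 6] / [5, 8] / [7];  Q = [1, 3, 4, 6] / [2, 5] / [7]
  Insert 2 (step 8): P = [1, 2, 4, 6] / [3, 8] / [5] / [7];  Q = [1, 3, 4, 6] / [2, 5] / [7] / [8]
Final shape: (4, 2, 1, 1).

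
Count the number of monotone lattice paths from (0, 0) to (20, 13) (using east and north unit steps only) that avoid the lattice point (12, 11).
Number of paths = 512322930

Total paths from (0, 0) to (20, 13): C(33, 20) = 573166440. Paths through (12, 11): (paths (0, 0) → (12, 11)) × (paths (12, 11) → (20, 13)) = C(23, 12) · C(10, 8) = 1352078 · 45 = 60843510. Avoidance count = 573166440 − 60843510 = 512322930.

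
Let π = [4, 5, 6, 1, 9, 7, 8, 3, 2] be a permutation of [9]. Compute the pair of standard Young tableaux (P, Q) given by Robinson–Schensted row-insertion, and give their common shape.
P = [1, 2, 6, 7, 8] / [3, 5] / [4] / [9];  Q = [1, 2, 3, 5, 7] / [4, 6] / [8] / [9];  common shape = (5, 2, 1, 1)

Row-insert the values π_1, π_2, … into P one at a time, bumping the leftmost entry strictly greater than the inserted value down to the next row. The recording tableau Q records, in position (i, j), the step at which that cell was added to P.
  Insert 4 (step 1): P = [4];  Q = [1]
  Insert 5 (step 2): P = [4, 5];  Q = [1, 2]
  Insert 6 (step 3): P = [4, 5, 6];  Q = [1, 2, 3]
  Insert 1 (step 4): P = [1, 5, 6] / [4];  Q = [1, 2, 3] / [4]
  Insert 9 (step 5): P = [1, 5, 6, 9] / [4];  Q = [1, 2, 3, 5] / [4]
  Insert 7 (step 6): P = [1, 5, 6, 7] / [4, 9];  Q = [1, 2, 3, 5] / [4, 6]
  Insert 8 (step 7): P = [1, 5, 6, 7, 8] / [4, 9];  Q = [1, 2, 3, 5, 7] / [4, 6]
  Insert 3 (step 8): P = [1, 3, 6, 7, 8] / [4, 5] / [9];  Q = [1, 2, 3, 5, 7] / [4, 6] / [8]
  Insert 2 (step 9): P = [1, 2, 6, 7, 8] / [3, 5] / [4] / [9];  Q = [1, 2, 3, 5, 7] / [4, 6] / [8] / [9]
Final shape: (5, 2, 1, 1).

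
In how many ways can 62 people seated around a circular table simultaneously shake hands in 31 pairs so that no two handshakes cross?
C_31 = 14544636039226909

These noncrossing handshakes are counted by the Catalan number C_n = (1/(n + 1)) · C(2n, n). For n = 31: C_31 = (1/32) · C(62, 31) = 465428353255261088/32 = 14544636039226909.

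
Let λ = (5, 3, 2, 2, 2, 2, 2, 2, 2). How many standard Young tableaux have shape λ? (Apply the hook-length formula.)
# SYT of shape (5, 3, 2, 2, 2, 2, 2, 2, 2) = 49244580

Hook-length formula: f^λ = n! / Π hook(c), product over all cells c of the Young diagram. For λ = (5, 3, 2, 2, 2, 2, 2, 2, 2), n = 22 boxes. Hook lengths by row (left-to-right, top-to-bottom): [13, 12, 4, 2, 1]; [10, 9, 1]; [8, 7]; [7, 6]; [6, 5]; [5, 4]; [4, 3]; [3, 2]; [2, 1]. Product of hooks = 22824861696000. So f^λ = 22! / 22824861696000 = 1124000727777607680000 / 22824861696000 = 49244580.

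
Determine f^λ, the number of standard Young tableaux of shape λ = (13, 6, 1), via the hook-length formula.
# SYT of shape (13, 6, 1) = 248064

Hook-length formula: f^λ = n! / Π hook(c), product over all cells c of the Young diagram. For λ = (13, 6, 1), n = 20 boxes. Hook lengths by row (left-to-right, top-to-bottom): [15, 13, 12, 11, 10, 9, 7, 6, 5, 4, 3, 2, 1]; [7, 5, 4, 3, 2, 1]; [1]. Product of hooks = 9807557760000. So f^λ = 20! / 9807557760000 = 2432902008176640000 / 9807557760000 = 248064.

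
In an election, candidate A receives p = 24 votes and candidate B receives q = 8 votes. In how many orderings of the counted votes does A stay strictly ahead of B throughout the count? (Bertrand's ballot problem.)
Strict-lead orderings = 5259150

Total orderings of the 32 votes with 24 for A: C(32, 24) = 10518300. By the Bertrand ballot formula (Cycle Lemma / reflection principle), the number of orderings in which A is strictly ahead of B throughout is (p − q)/(p + q) · C(p + q, p) = (24 − 8)/(24 + 8) · 10518300 = 5259150.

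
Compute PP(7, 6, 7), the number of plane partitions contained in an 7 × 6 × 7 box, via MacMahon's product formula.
PP(7, 6, 7) = 872299918503728

Evaluate the triple product over i = 1..7, j = 1..6, k = 1..7. The factors are (2/1) · (3/2) · (4/3) · (5/4) · (6/5) · (7/6) · (8/7) · (3/2) · … (294 factors total). The numerators and denominators telescope so the product is an integer; carrying out the multiplication exactly gives PP(7, 6, 7) = 872299918503728.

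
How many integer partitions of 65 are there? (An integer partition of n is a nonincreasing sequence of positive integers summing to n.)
p(65) = 2012558

Compute p(n) via the recurrence p(n, m) = p(n, m−1) + p(n−m, m), where p(n, m) counts partitions of n with all parts ≤ m and p(n) = p(n, n). The base cases are p(0, m) = 1 and p(n, 0) = 0 for n > 0. Filling the table yields p(65) = 2012558. (Euler's pentagonal recurrence is an alternative.)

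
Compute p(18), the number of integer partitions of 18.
p(18) = 385

Compute p(n) via the recurrence p(n, m) = p(n, m−1) + p(n−m, m), where p(n, m) counts partitions of n with all parts ≤ m and p(n) = p(n, n). The base cases are p(0, m) = 1 and p(n, 0) = 0 for n > 0. Filling the table yields p(18) = 385. (Euler's pentagonal recurrence is an alternative.)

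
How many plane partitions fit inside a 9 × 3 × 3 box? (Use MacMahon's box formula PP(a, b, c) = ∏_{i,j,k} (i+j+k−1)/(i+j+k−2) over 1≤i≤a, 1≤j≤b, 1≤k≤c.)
PP(9, 3, 3) = 572572

Evaluate the triple product over i = 1..9, j = 1..3, k = 1..3. The factors are (2/1) · (3/2) · (4/3) · (3/2) · (4/3) · (5/4) · (4/3) · (5/4) · … (81 factors total). The numerators and denominators telescope so the product is an integer; carrying out the multiplication exactly gives PP(9, 3, 3) = 572572.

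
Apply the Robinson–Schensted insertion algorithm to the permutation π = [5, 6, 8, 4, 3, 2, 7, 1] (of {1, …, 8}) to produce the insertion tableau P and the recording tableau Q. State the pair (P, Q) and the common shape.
P = [1, 6, 7] / [2, 8] / [3] / [4] / [5];  Q = [1, 2, 3] / [4, 7] / [5] / [6] / [8];  common shape = (3, 2, 1, 1, 1)

Row-insert the values π_1, π_2, … into P one at a time, bumping the leftmost entry strictly greater than the inserted value down to the next row. The recording tableau Q records, in position (i, j), the step at which that cell was added to P.
  Insert 5 (step 1): P = [5];  Q = [1]
  Insert 6 (step 2): P = [5, 6];  Q = [1, 2]
  Insert 8 (step 3): P = [5, 6, 8];  Q = [1, 2, 3]
  Insert 4 (step 4): P = [4, 6, 8] / [5];  Q = [1, 2, 3] / [4]
  Insert 3 (step 5): P = [3, 6, 8] / [4] / [5];  Q = [1, 2, 3] / [4] / [5]
  Insert 2 (step 6): P = [2, 6, 8] / [3] / [4] / [5];  Q = [1, 2, 3] / [4] / [5] / [6]
  Insert 7 (step 7): P = [2, 6, 7] / [3, 8] / [4] / [5];  Q = [1, 2, 3] / [4, 7] / [5] / [6]
  Insert 1 (step 8): P = [1, 6, 7] / [2, 8] / [3] / [4] / [5];  Q = [1, 2, 3] / [4, 7] / [5] / [6] / [8]
Final shape: (3, 2, 1, 1, 1).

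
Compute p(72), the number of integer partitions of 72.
p(72) = 5392783

Compute p(n) via the recurrence p(n, m) = p(n, m−1) + p(n−m, m), where p(n, m) counts partitions of n with all parts ≤ m and p(n) = p(n, n). The base cases are p(0, m) = 1 and p(n, 0) = 0 for n > 0. Filling the table yields p(72) = 5392783. (Euler's pentagonal recurrence is an alternative.)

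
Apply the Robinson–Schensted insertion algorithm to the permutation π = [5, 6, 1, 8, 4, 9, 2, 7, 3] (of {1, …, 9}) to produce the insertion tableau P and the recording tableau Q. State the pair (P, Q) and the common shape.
P = [1, 2, 3, 9] / [4, 6, 7] / [5, 8];  Q = [1, 2, 4, 6] / [3, 5, 8] / [7, 9];  common shape = (4, 3, 2)

Row-insert the values π_1, π_2, … into P one at a time, bumping the leftmost entry strictly greater than the inserted value down to the next row. The recording tableau Q records, in position (i, j), the step at which that cell was added to P.
  Insert 5 (step 1): P = [5];  Q = [1]
  Insert 6 (step 2): P = [5, 6];  Q = [1, 2]
  Insert 1 (step 3): P = [1, 6] / [5];  Q = [1, 2] / [3]
  Insert 8 (step 4): P = [1, 6, 8] / [5];  Q = [1, 2, 4] / [3]
  Insert 4 (step 5): P = [1, 4, 8] / [5, 6];  Q = [1, 2, 4] / [3, 5]
  Insert 9 (step 6): P = [1, 4, 8, 9] / [5, 6];  Q = [1, 2, 4, 6] / [3, 5]
  Insert 2 (step 7): P = [1, 2, 8, 9] / [4, 6] / [5];  Q = [1, 2, 4, 6] / [3, 5] / [7]
  Insert 7 (step 8): P = [1, 2, 7, 9] / [4, 6, 8] / [5];  Q = [1, 2, 4, 6] / [3, 5, 8] / [7]
  Insert 3 (step 9): P = [1, 2, 3, 9] / [4, 6, 7] / [5, 8];  Q = [1, 2, 4, 6] / [3, 5, 8] / [7, 9]
Final shape: (4, 3, 2).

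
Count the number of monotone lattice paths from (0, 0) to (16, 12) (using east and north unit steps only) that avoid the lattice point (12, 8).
Number of paths = 21603855

Total paths from (0, 0) to (16, 12): C(28, 16) = 30421755. Paths through (12, 8): (paths (0, 0) → (12, 8)) × (paths (12, 8) → (16, 12)) = C(20, 12) · C(8, 4) = 125970 · 70 = 8817900. Avoidance count = 30421755 − 8817900 = 21603855.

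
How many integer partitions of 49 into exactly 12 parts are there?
p(49, 12 parts) = 14552

Partitions of n into exactly k parts are in bijection with partitions of n − k into at most k parts (subtract 1 from each part). So p(49, exactly 12) = p(37, parts ≤ 12). Computing via the recurrence p(m, j) = p(m, j−1) + p(m−j, j) gives 14552.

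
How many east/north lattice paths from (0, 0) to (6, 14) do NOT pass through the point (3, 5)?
Number of paths = 26440

Total paths from (0, 0) to (6, 14): C(20, 6) = 38760. Paths through (3, 5): (paths (0, 0) → (3, 5)) × (paths (3, 5) → (6, 14)) = C(8, 3) · C(12, 3) = 56 · 220 = 12320. Avoidance count = 38760 − 12320 = 26440.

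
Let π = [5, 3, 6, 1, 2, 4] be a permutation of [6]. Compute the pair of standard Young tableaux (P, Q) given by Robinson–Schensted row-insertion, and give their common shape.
P = [1, 2, 4] / [3, 6] / [5];  Q = [1, 3, 6] / [2, 5] / [4];  common shape = (3, 2, 1)

Row-insert the values π_1, π_2, … into P one at a time, bumping the leftmost entry strictly greater than the inserted value down to the next row. The recording tableau Q records, in position (i, j), the step at which that cell was added to P.
  Insert 5 (step 1): P = [5];  Q = [1]
  Insert 3 (step 2): P = [3] / [5];  Q = [1] / [2]
  Insert 6 (step 3): P = [3, 6] / [5];  Q = [1, 3] / [2]
  Insert 1 (step 4): P = [1, 6] / [3] / [5];  Q = [1, 3] / [2] / [4]
  Insert 2 (step 5): P = [1, 2] / [3, 6] / [5];  Q = [1, 3] / [2, 5] / [4]
  Insert 4 (step 6): P = [1, 2, 4] / [3, 6] / [5];  Q = [1, 3, 6] / [2, 5] / [4]
Final shape: (3, 2, 1).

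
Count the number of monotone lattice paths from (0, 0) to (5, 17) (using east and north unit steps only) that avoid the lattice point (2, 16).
Number of paths = 25722

Total paths from (0, 0) to (5, 17): C(22, 5) = 26334. Paths through (2, 16): (paths (0, 0) → (2, 16)) × (paths (2, 16) → (5, 17)) = C(18, 2) · C(4, 3) = 153 · 4 = 612. Avoidance count = 26334 − 612 = 25722.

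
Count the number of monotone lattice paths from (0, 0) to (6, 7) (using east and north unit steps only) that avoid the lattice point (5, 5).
Number of paths = 960

Total paths from (0, 0) to (6, 7): C(13, 6) = 1716. Paths through (5, 5): (paths (0, 0) → (5, 5)) × (paths (5, 5) → (6, 7)) = C(10, 5) · C(3, 1) = 252 · 3 = 756. Avoidance count = 1716 − 756 = 960.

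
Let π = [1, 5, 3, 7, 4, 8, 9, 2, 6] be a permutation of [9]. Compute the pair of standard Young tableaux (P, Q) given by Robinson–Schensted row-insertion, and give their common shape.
P = [1, 2, 4, 6, 9] / [3, 7, 8] / [5];  Q = [1, 2, 4, 6, 7] / [3, 5, 9] / [8];  common shape = (5, 3, 1)

Row-insert the values π_1, π_2, … into P one at a time, bumping the leftmost entry strictly greater than the inserted value down to the next row. The recording tableau Q records, in position (i, j), the step at which that cell was added to P.
  Insert 1 (step 1): P = [1];  Q = [1]
  Insert 5 (step 2): P = [1, 5];  Q = [1, 2]
  Insert 3 (step 3): P = [1, 3] / [5];  Q = [1, 2] / [3]
  Insert 7 (step 4): P = [1, 3, 7] / [5];  Q = [1, 2, 4] / [3]
  Insert 4 (step 5): P = [1, 3, 4] / [5, 7];  Q = [1, 2, 4] / [3, 5]
  Insert 8 (step 6): P = [1, 3, 4, 8] / [5, 7];  Q = [1, 2, 4, 6] / [3, 5]
  Insert 9 (step 7): P = [1, 3, 4, 8, 9] / [5, 7];  Q = [1, 2, 4, 6, 7] / [3, 5]
  Insert 2 (step 8): P = [1, 2, 4, 8, 9] / [3, 7] / [5];  Q = [1, 2, 4, 6, 7] / [3, 5] / [8]
  Insert 6 (step 9): P = [1, 2, 4, 6, 9] / [3, 7, 8] / [5];  Q = [1, 2, 4, 6, 7] / [3, 5, 9] / [8]
Final shape: (5, 3, 1).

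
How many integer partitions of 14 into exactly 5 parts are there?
p(14, 5 parts) = 23

Partitions of n into exactly k parts ↔ partitions of n − k into at most k parts (subtract 1 from each part). For n = 14, k = 5, the partitions are: 10+1+1+1+1, 9+2+1+1+1, 8+3+1+1+1, 8+2+2+1+1, 7+4+1+1+1, 7+3+2+1+1, 7+2+2+2+1, 6+5+1+1+1, 6+4+2+1+1, 6+3+3+1+1, 6+3+2+2+1, 6+2+2+2+2, 5+5+2+1+1, 5+4+3+1+1, 5+4+2+2+1, 5+3+3+2+1, 5+3+2+2+2, 4+4+4+1+1, 4+4+3+2+1, 4+4+2+2+2, 4+3+3+3+1, 4+3+3+2+2, 3+3+3+3+2. Count = 23.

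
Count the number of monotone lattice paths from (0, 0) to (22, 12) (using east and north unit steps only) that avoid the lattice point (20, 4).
Number of paths = 547875870

Total paths from (0, 0) to (22, 12): C(34, 22) = 548354040. Paths through (20, 4): (paths (0, 0) → (20, 4)) × (paths (20, 4) → (22, 12)) = C(24, 20) · C(10, 2) = 10626 · 45 = 478170. Avoidance count = 548354040 − 478170 = 547875870.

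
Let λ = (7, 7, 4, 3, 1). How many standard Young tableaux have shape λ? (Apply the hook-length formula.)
# SYT of shape (7, 7, 4, 3, 1) = 1018467450

Hook-length formula: f^λ = n! / Π hook(c), product over all cells c of the Young diagram. For λ = (7, 7, 4, 3, 1), n = 22 boxes. Hook lengths by row (left-to-right, top-to-bottom): [11, 9, 8, 6, 4, 3, 2]; [10, 8, 7, 5, 3, 2, 1]; [6, 4, 3, 1]; [4, 2, 1]; [1]. Product of hooks = 1103619686400. So f^λ = 22! / 1103619686400 = 1124000727777607680000 / 1103619686400 = 1018467450.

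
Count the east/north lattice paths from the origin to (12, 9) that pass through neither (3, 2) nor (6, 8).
Number of paths = 164389

Inclusion–exclusion. Total paths: C(21, 12) = 293930. Through P₁: C(5, 3)·C(16, 9) = 114400. Through P₂: C(14, 6)·C(7, 6) = 21021. Since P₁ is strictly southwest of P₂, a monotone path through both must visit P₁ then P₂; paths through both = C(5, 3)·C(9, 3)·C(7, 6) = 5880. Avoid both = 293930 − 114400 − 21021 + 5880 = 164389.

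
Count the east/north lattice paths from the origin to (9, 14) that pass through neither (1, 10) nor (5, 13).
Number of paths = 770830

Inclusion–exclusion. Total paths: C(23, 9) = 817190. Through P₁: C(11, 1)·C(12, 8) = 5445. Through P₂: C(18, 5)·C(5, 4) = 42840. Since P₁ is strictly southwest of P₂, a monotone path through both must visit P₁ then P₂; paths through both = C(11, 1)·C(7, 4)·C(5, 4) = 1925. Avoid both = 817190 − 5445 − 42840 + 1925 = 770830.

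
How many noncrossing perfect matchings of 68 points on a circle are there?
C_34 = 812944042149730764

These noncrossing handshakes are counted by the Catalan number C_n = (1/(n + 1)) · C(2n, n). For n = 34: C_34 = (1/35) · C(68, 34) = 28453041475240576740/35 = 812944042149730764.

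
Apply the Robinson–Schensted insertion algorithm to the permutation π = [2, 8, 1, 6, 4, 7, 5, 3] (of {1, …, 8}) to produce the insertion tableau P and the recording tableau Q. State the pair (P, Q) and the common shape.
P = [1, 3, 5] / [2, 4, 7] / [6] / [8];  Q = [1, 2, 6] / [3, 4, 7] / [5] / [8];  common shape = (3, 3, 1, 1)

Row-insert the values π_1, π_2, … into P one at a time, bumping the leftmost entry strictly greater than the inserted value down to the next row. The recording tableau Q records, in position (i, j), the step at which that cell was added to P.
  Insert 2 (step 1): P = [2];  Q = [1]
  Insert 8 (step 2): P = [2, 8];  Q = [1, 2]
  Insert 1 (step 3): P = [1, 8] / [2];  Q = [1, 2] / [3]
  Insert 6 (step 4): P = [1, 6] / [2, 8];  Q = [1, 2] / [3, 4]
  Insert 4 (step 5): P = [1, 4] / [2, 6] / [8];  Q = [1, 2] / [3, 4] / [5]
  Insert 7 (step 6): P = [1, 4, 7] / [2, 6] / [8];  Q = [1, 2, 6] / [3, 4] / [5]
  Insert 5 (step 7): P = [1, 4, 5] / [2, 6, 7] / [8];  Q = [1, 2, 6] / [3, 4, 7] / [5]
  Insert 3 (step 8): P = [1, 3, 5] / [2, 4, 7] / [6] / [8];  Q = [1, 2, 6] / [3, 4, 7] / [5] / [8]
Final shape: (3, 3, 1, 1).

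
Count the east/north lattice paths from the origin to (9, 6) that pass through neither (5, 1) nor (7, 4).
Number of paths = 2629

Inclusion–exclusion. Total paths: C(15, 9) = 5005. Through P₁: C(6, 5)·C(9, 4) = 756. Through P₂: C(11, 7)·C(4, 2) = 1980. Since P₁ is strictly southwest of P₂, a monotone path through both must visit P₁ then P₂; paths through both = C(6, 5)·C(5, 2)·C(4, 2) = 360. Avoid both = 5005 − 756 − 1980 + 360 = 2629.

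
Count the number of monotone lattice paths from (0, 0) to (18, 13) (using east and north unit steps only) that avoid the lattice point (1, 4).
Number of paths = 190630325

Total paths from (0, 0) to (18, 13): C(31, 18) = 206253075. Paths through (1, 4): (paths (0, 0) → (1, 4)) × (paths (1, 4) → (18, 13)) = C(5, 1) · C(26, 17) = 5 · 3124550 = 15622750. Avoidance count = 206253075 − 15622750 = 190630325.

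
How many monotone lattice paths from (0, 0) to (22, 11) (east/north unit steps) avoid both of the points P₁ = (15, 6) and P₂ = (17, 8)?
Number of paths = 108224136

Inclusion–exclusion. Total paths: C(33, 22) = 193536720. Through P₁: C(21, 15)·C(12, 7) = 42977088. Through P₂: C(25, 17)·C(8, 5) = 60568200. Since P₁ is strictly southwest of P₂, a monotone path through both must visit P₁ then P₂; paths through both = C(21, 15)·C(4, 2)·C(8, 5) = 18232704. Avoid both = 193536720 − 42977088 − 60568200 + 18232704 = 108224136.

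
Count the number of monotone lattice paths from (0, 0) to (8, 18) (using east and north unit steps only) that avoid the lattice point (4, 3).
Number of paths = 1426615

Total paths from (0, 0) to (8, 18): C(26, 8) = 1562275. Paths through (4, 3): (paths (0, 0) → (4, 3)) × (paths (4, 3) → (8, 18)) = C(7, 4) · C(19, 4) = 35 · 3876 = 135660. Avoidance count = 1562275 − 135660 = 1426615.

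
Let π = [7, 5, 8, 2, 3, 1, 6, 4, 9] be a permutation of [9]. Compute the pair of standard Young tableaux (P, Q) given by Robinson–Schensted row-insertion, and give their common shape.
P = [1, 3, 4, 9] / [2, 6] / [5, 8] / [7];  Q = [1, 3, 7, 9] / [2, 5] / [4, 8] / [6];  common shape = (4, 2, 2, 1)

Row-insert the values π_1, π_2, … into P one at a time, bumping the leftmost entry strictly greater than the inserted value down to the next row. The recording tableau Q records, in position (i, j), the step at which that cell was added to P.
  Insert 7 (step 1): P = [7];  Q = [1]
  Insert 5 (step 2): P = [5] / [7];  Q = [1] / [2]
  Insert 8 (step 3): P = [5, 8] / [7];  Q = [1, 3] / [2]
  Insert 2 (step 4): P = [2, 8] / [5] / [7];  Q = [1, 3] / [2] / [4]
  Insert 3 (step 5): P = [2, 3] / [5, 8] / [7];  Q = [1, 3] / [2, 5] / [4]
  Insert 1 (step 6): P = [1, 3] / [2, 8] / [5] / [7];  Q = [1, 3] / [2, 5] / [4] / [6]
  Insert 6 (step 7): P = [1, 3, 6] / [2, 8] / [5] / [7];  Q = [1, 3, 7] / [2, 5] / [4] / [6]
  Insert 4 (step 8): P = [1, 3, 4] / [2, 6] / [5, 8] / [7];  Q = [1, 3, 7] / [2, 5] / [4, 8] / [6]
  Insert 9 (step 9): P = [1, 3, 4, 9] / [2, 6] / [5, 8] / [7];  Q = [1, 3, 7, 9] / [2, 5] / [4, 8] / [6]
Final shape: (4, 2, 2, 1).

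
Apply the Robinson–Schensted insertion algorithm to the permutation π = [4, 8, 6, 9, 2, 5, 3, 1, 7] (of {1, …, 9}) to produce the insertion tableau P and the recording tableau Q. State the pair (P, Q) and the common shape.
P = [1, 3, 7] / [2, 5, 9] / [4] / [6] / [8];  Q = [1, 2, 4] / [3, 6, 9] / [5] / [7] / [8];  common shape = (3, 3, 1, 1, 1)

Row-insert the values π_1, π_2, … into P one at a time, bumping the leftmost entry strictly greater than the inserted value down to the next row. The recording tableau Q records, in position (i, j), the step at which that cell was added to P.
  Insert 4 (step 1): P = [4];  Q = [1]
  Insert 8 (step 2): P = [4, 8];  Q = [1, 2]
  Insert 6 (step 3): P = [4, 6] / [8];  Q = [1, 2] / [3]
  Insert 9 (step 4): P = [4, 6, 9] / [8];  Q = [1, 2, 4] / [3]
  Insert 2 (step 5): P = [2, 6, 9] / [4] / [8];  Q = [1, 2, 4] / [3] / [5]
  Insert 5 (step 6): P = [2, 5, 9] / [4, 6] / [8];  Q = [1, 2, 4] / [3, 6] / [5]
  Insert 3 (step 7): P = [2, 3, 9] / [4, 5] / [6] / [8];  Q = [1, 2, 4] / [3, 6] / [5] / [7]
  Insert 1 (step 8): P = [1, 3, 9] / [2, 5] / [4] / [6] / [8];  Q = [1, 2, 4] / [3, 6] / [5] / [7] / [8]
  Insert 7 (step 9): P = [1, 3, 7] / [2, 5, 9] / [4] / [6] / [8];  Q = [1, 2, 4] / [3, 6, 9] / [5] / [7] / [8]
Final shape: (3, 3, 1, 1, 1).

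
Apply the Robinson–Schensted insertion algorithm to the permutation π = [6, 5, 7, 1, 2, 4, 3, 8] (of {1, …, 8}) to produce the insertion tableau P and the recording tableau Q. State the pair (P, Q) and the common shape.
P = [1, 2, 3, 8] / [4, 7] / [5] / [6];  Q = [1, 3, 6, 8] / [2, 5] / [4] / [7];  common shape = (4, 2, 1, 1)

Row-insert the values π_1, π_2, … into P one at a time, bumping the leftmost entry strictly greater than the inserted value down to the next row. The recording tableau Q records, in position (i, j), the step at which that cell was added to P.
  Insert 6 (step 1): P = [6];  Q = [1]
  Insert 5 (step 2): P = [5] / [6];  Q = [1] / [2]
  Insert 7 (step 3): P = [5, 7] / [6];  Q = [1, 3] / [2]
  Insert 1 (step 4): P = [1, 7] / [5] / [6];  Q = [1, 3] / [2] / [4]
  Insert 2 (step 5): P = [1, 2] / [5, 7] / [6];  Q = [1, 3] / [2, 5] / [4]
  Insert 4 (step 6): P = [1, 2, 4] / [5, 7] / [6];  Q = [1, 3, 6] / [2, 5] / [4]
  Insert 3 (step 7): P = [1, 2, 3] / [4, 7] / [5] / [6];  Q = [1, 3, 6] / [2, 5] / [4] / [7]
  Insert 8 (step 8): P = [1, 2, 3, 8] / [4, 7] / [5] / [6];  Q = [1, 3, 6, 8] / [2, 5] / [4] / [7]
Final shape: (4, 2, 1, 1).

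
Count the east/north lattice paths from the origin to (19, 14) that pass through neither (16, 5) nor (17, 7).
Number of paths = 804070368

Inclusion–exclusion. Total paths: C(33, 19) = 818809200. Through P₁: C(21, 16)·C(12, 3) = 4476780. Through P₂: C(24, 17)·C(9, 2) = 12459744. Since P₁ is strictly southwest of P₂, a monotone path through both must visit P₁ then P₂; paths through both = C(21, 16)·C(3, 1)·C(9, 2) = 2197692. Avoid both = 818809200 − 4476780 − 12459744 + 2197692 = 804070368.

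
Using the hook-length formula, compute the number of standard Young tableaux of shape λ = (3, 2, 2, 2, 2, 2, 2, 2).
# SYT of shape (3, 2, 2, 2, 2, 2, 2, 2) = 19448

Hook-length formula: f^λ = n! / Π hook(c), product over all cells c of the Young diagram. For λ = (3, 2, 2, 2, 2, 2, 2, 2), n = 17 boxes. Hook lengths by row (left-to-right, top-to-bottom): [10, 9, 1]; [8, 7]; [7, 6]; [6, 5]; [5, 4]; [4, 3]; [3, 2]; [2, 1]. Product of hooks = 18289152000. So f^λ = 17! / 18289152000 = 355687428096000 / 18289152000 = 19448.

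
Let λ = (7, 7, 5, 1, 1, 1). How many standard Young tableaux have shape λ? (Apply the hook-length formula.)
# SYT of shape (7, 7, 5, 1, 1, 1) = 436486050

Hook-length formula: f^λ = n! / Π hook(c), product over all cells c of the Young diagram. For λ = (7, 7, 5, 1, 1, 1), n = 22 boxes. Hook lengths by row (left-to-right, top-to-bottom): [12, 8, 7, 6, 5, 3, 2]; [11, 7, 6, 5, 4, 2, 1]; [8, 4, 3, 2, 1]; [3]; [2]; [1]. Product of hooks = 2575112601600. So f^λ = 22! / 2575112601600 = 1124000727777607680000 / 2575112601600 = 436486050.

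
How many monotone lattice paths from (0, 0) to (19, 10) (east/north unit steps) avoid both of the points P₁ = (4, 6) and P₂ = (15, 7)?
Number of paths = 13335210

Inclusion–exclusion. Total paths: C(29, 19) = 20030010. Through P₁: C(10, 4)·C(19, 15) = 813960. Through P₂: C(22, 15)·C(7, 4) = 5969040. Since P₁ is strictly southwest of P₂, a monotone path through both must visit P₁ then P₂; paths through both = C(10, 4)·C(12, 11)·C(7, 4) = 88200. Avoid both = 20030010 − 813960 − 5969040 + 88200 = 13335210.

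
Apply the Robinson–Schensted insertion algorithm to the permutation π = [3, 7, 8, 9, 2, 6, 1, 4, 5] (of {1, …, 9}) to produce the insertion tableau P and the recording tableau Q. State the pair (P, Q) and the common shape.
P = [1, 4, 5, 9] / [2, 6, 8] / [3, 7];  Q = [1, 2, 3, 4] / [5, 6, 9] / [7, 8];  common shape = (4, 3, 2)

Row-insert the values π_1, π_2, … into P one at a time, bumping the leftmost entry strictly greater than the inserted value down to the next row. The recording tableau Q records, in position (i, j), the step at which that cell was added to P.
  Insert 3 (step 1): P = [3];  Q = [1]
  Insert 7 (step 2): P = [3, 7];  Q = [1, 2]
  Insert 8 (step 3): P = [3, 7, 8];  Q = [1, 2, 3]
  Insert 9 (step 4): P = [3, 7, 8, 9];  Q = [1, 2, 3, 4]
  Insert 2 (step 5): P = [2, 7, 8, 9] / [3];  Q = [1, 2, 3, 4] / [5]
  Insert 6 (step 6): P = [2, 6, 8, 9] / [3, 7];  Q = [1, 2, 3, 4] / [5, 6]
  Insert 1 (step 7): P = [1, 6, 8, 9] / [2, 7] / [3];  Q = [1, 2, 3, 4] / [5, 6] / [7]
  Insert 4 (step 8): P = [1, 4, 8, 9] / [2, 6] / [3, 7];  Q = [1, 2, 3, 4] / [5, 6] / [7, 8]
  Insert 5 (step 9): P = [1, 4, 5, 9] / [2, 6, 8] / [3, 7];  Q = [1, 2, 3, 4] / [5, 6, 9] / [7, 8]
Final shape: (4, 3, 2).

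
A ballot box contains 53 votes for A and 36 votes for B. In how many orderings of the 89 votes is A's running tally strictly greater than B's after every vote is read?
Strict-lead orderings = 1982863344348895866846516

Total orderings of the 89 votes with 53 for A: C(89, 53) = 10380872802767748949961172. By the Bertrand ballot formula (Cycle Lemma / reflection principle), the number of orderings in which A is strictly ahead of B throughout is (p − q)/(p + q) · C(p + q, p) = (53 − 36)/(53 + 36) · 10380872802767748949961172 = 1982863344348895866846516.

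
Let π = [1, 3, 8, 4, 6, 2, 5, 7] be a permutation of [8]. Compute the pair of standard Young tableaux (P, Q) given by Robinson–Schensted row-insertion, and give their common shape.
P = [1, 2, 4, 5, 7] / [3, 6] / [8];  Q = [1, 2, 3, 5, 8] / [4, 7] / [6];  common shape = (5, 2, 1)

Row-insert the values π_1, π_2, … into P one at a time, bumping the leftmost entry strictly greater than the inserted value down to the next row. The recording tableau Q records, in position (i, j), the step at which that cell was added to P.
  Insert 1 (step 1): P = [1];  Q = [1]
  Insert 3 (step 2): P = [1, 3];  Q = [1, 2]
  Insert 8 (step 3): P = [1, 3, 8];  Q = [1, 2, 3]
  Insert 4 (step 4): P = [1, 3, 4] / [8];  Q = [1, 2, 3] / [4]
  Insert 6 (step 5): P = [1, 3, 4, 6] / [8];  Q = [1, 2, 3, 5] / [4]
  Insert 2 (step 6): P = [1, 2, 4, 6] / [3] / [8];  Q = [1, 2, 3, 5] / [4] / [6]
  Insert 5 (step 7): P = [1, 2, 4, 5] / [3, 6] / [8];  Q = [1, 2, 3, 5] / [4, 7] / [6]
  Insert 7 (step 8): P = [1, 2, 4, 5, 7] / [3, 6] / [8];  Q = [1, 2, 3, 5, 8] / [4, 7] / [6]
Final shape: (5, 2, 1).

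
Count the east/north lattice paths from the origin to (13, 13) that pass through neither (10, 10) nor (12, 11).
Number of paths = 4312050

Inclusion–exclusion. Total paths: C(26, 13) = 10400600. Through P₁: C(20, 10)·C(6, 3) = 3695120. Through P₂: C(23, 12)·C(3, 1) = 4056234. Since P₁ is strictly southwest of P₂, a monotone path through both must visit P₁ then P₂; paths through both = C(20, 10)·C(3, 2)·C(3, 1) = 1662804. Avoid both = 10400600 − 3695120 − 4056234 + 1662804 = 4312050.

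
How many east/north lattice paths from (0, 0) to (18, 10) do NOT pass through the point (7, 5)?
Number of paths = 9663654

Total paths from (0, 0) to (18, 10): C(28, 18) = 13123110. Paths through (7, 5): (paths (0, 0) → (7, 5)) × (paths (7, 5) → (18, 10)) = C(12, 7) · C(16, 11) = 792 · 4368 = 3459456. Avoidance count = 13123110 − 3459456 = 9663654.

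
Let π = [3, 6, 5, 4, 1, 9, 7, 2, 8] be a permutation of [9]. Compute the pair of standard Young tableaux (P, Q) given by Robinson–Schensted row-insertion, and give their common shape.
P = [1, 2, 7, 8] / [3, 4] / [5, 9] / [6];  Q = [1, 2, 6, 9] / [3, 7] / [4, 8] / [5];  common shape = (4, 2, 2, 1)

Row-insert the values π_1, π_2, … into P one at a time, bumping the leftmost entry strictly greater than the inserted value down to the next row. The recording tableau Q records, in position (i, j), the step at which that cell was added to P.
  Insert 3 (step 1): P = [3];  Q = [1]
  Insert 6 (step 2): P = [3, 6];  Q = [1, 2]
  Insert 5 (step 3): P = [3, 5] / [6];  Q = [1, 2] / [3]
  Insert 4 (step 4): P = [3, 4] / [5] / [6];  Q = [1, 2] / [3] / [4]
  Insert 1 (step 5): P = [1, 4] / [3] / [5] / [6];  Q = [1, 2] / [3] / [4] / [5]
  Insert 9 (step 6): P = [1, 4, 9] / [3] / [5] / [6];  Q = [1, 2, 6] / [3] / [4] / [5]
  Insert 7 (step 7): P = [1, 4, 7] / [3, 9] / [5] / [6];  Q = [1, 2, 6] / [3, 7] / [4] / [5]
  Insert 2 (step 8): P = [1, 2, 7] / [3, 4] / [5, 9] / [6];  Q = [1, 2, 6] / [3, 7] / [4, 8] / [5]
  Insert 8 (step 9): P = [1, 2, 7, 8] / [3, 4] / [5, 9] / [6];  Q = [1, 2, 6, 9] / [3, 7] / [4, 8] / [5]
Final shape: (4, 2, 2, 1).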